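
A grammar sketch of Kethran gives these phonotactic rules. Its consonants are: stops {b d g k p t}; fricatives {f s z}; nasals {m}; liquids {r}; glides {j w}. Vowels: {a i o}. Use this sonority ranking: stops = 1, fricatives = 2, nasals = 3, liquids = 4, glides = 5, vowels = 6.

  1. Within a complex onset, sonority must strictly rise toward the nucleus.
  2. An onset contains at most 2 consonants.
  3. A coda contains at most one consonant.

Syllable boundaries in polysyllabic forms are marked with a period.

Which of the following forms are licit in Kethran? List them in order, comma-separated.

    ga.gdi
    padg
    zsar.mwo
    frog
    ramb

ga.gdi — violates constraint 1: syllable 2 onset /gd/: /g/ (stop, 1) → /d/ (stop, 1) does not rise → illicit
padg — violates constraint 3: syllable 1 coda /dg/ has 2 consonants (> 1) → illicit
zsar.mwo — violates constraint 1: syllable 1 onset /zs/: /z/ (fricative, 2) → /s/ (fricative, 2) does not rise → illicit
frog — σ1 onset /fr/ (2→4 rises), coda /g/ ok → licit
ramb — violates constraint 3: syllable 1 coda /mb/ has 2 consonants (> 1) → illicit

frog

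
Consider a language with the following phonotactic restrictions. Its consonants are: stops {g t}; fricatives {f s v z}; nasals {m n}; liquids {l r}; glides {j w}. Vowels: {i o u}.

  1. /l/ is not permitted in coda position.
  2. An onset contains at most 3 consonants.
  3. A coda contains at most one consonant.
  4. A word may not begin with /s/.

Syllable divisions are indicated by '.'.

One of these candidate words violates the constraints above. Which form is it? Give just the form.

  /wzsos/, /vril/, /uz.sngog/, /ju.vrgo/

/wzsos/ — σ1 onset /wzs/ (3C), coda /s/ ok → permitted
/vril/ — violates constraint 1: syllable 1 coda contains /l/ → not permitted
/uz.sngog/ — σ1 onset /∅/, coda /z/ ok; σ2 onset /sng/ (3C), coda /g/ ok → permitted
/ju.vrgo/ — σ1 onset /j/, coda /∅/ ok; σ2 onset /vrg/ (3C), coda /∅/ ok → permitted

/vril/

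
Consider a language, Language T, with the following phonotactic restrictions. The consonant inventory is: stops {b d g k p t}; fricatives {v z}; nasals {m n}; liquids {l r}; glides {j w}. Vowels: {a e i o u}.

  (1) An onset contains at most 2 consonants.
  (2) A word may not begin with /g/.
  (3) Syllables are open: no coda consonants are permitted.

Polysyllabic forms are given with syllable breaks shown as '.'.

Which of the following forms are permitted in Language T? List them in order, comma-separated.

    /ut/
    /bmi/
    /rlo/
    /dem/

/ut/ — violates constraint 3: syllable 1 coda /t/ has 1 consonant (> 0) → not permitted
/bmi/ — σ1 onset /bm/ (2C), coda /∅/ ok → permitted
/rlo/ — σ1 onset /rl/ (2C), coda /∅/ ok → permitted
/dem/ — violates constraint 3: syllable 1 coda /m/ has 1 consonant (> 0) → not permitted

/bmi/, /rlo/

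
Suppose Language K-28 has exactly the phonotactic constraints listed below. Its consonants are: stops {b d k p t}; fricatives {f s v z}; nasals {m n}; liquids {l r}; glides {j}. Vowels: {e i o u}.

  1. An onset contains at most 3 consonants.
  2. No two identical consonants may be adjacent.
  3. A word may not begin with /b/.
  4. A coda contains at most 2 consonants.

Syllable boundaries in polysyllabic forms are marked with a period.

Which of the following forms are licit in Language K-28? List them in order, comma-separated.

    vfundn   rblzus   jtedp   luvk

jtedp, luvk

vfundn — violates constraint 4: syllable 1 coda /ndn/ has 3 consonants (> 2) → illicit
rblzus — violates constraint 1: syllable 1 onset /rblz/ has 4 consonants (> 3) → illicit
jtedp — σ1 onset /jt/ (2C), coda /dp/ (2C) ok → licit
luvk — σ1 onset /l/, coda /vk/ (2C) ok → licit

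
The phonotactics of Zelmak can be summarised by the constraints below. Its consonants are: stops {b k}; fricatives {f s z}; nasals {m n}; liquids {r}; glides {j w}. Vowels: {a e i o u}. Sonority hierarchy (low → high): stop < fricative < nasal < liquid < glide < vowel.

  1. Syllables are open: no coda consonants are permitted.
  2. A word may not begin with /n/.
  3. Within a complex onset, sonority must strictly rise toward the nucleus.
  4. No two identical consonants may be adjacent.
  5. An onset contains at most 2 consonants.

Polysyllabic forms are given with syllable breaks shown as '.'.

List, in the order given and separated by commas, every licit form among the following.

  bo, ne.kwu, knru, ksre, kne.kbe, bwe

bo — σ1 onset /b/, coda /∅/ ok → licit
ne.kwu — violates constraint 2: word begins with /n/ → illicit
knru — violates constraint 5: syllable 1 onset /knr/ has 3 consonants (> 2) → illicit
ksre — violates constraint 5: syllable 1 onset /ksr/ has 3 consonants (> 2) → illicit
kne.kbe — violates constraint 3: syllable 2 onset /kb/: /k/ (stop, 1) → /b/ (stop, 1) does not rise → illicit
bwe — σ1 onset /bw/ (1→5 rises), coda /∅/ ok → licit

bo, bwe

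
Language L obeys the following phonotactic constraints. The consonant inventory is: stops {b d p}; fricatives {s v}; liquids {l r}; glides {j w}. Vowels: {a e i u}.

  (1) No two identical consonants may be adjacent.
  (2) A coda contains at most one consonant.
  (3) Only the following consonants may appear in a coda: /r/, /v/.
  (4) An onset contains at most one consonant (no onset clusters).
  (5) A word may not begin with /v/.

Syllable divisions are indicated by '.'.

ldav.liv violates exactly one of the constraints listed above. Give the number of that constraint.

ldav.liv: syllable 1 onset /ld/ has 2 consonants (> 1).
This is a violation of constraint 4: "An onset contains at most one consonant (no onset clusters)."
The remaining constraints (1, 2, 3, 5) are satisfied.

4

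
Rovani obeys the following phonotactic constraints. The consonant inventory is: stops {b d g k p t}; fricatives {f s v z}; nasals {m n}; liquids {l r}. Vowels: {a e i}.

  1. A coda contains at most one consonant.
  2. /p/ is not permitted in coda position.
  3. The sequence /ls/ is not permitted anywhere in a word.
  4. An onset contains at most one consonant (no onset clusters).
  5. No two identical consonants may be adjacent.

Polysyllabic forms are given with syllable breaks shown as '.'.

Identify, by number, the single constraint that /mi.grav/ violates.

/mi.grav/: syllable 2 onset /gr/ has 2 consonants (> 1).
This is a violation of constraint 4: "An onset contains at most one consonant (no onset clusters)."
The remaining constraints (1, 2, 3, 5) are satisfied.

4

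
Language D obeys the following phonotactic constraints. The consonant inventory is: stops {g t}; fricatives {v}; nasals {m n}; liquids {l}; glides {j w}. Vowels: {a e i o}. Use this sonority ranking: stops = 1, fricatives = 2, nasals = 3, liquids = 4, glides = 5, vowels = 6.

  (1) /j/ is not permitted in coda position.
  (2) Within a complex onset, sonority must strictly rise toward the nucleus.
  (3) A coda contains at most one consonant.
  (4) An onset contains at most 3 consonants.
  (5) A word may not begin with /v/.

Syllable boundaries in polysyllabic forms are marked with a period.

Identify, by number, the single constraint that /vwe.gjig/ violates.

5

/vwe.gjig/: word begins with /v/.
This is a violation of constraint 5: "A word may not begin with /v/."
The remaining constraints (1, 2, 3, 4) are satisfied.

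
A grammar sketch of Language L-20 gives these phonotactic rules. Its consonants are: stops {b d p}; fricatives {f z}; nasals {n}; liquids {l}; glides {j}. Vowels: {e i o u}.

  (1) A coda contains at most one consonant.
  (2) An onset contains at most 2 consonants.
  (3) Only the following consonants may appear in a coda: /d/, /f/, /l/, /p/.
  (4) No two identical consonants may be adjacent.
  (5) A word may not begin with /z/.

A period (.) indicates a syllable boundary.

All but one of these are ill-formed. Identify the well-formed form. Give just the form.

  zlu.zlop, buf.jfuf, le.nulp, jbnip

buf.jfuf

zlu.zlop — violates constraint 5: word begins with /z/ → ill-formed
buf.jfuf — σ1 onset /b/, coda /f/ ok; σ2 onset /jf/ (2C), coda /f/ ok → well-formed
le.nulp — violates constraint 1: syllable 2 coda /lp/ has 2 consonants (> 1) → ill-formed
jbnip — violates constraint 2: syllable 1 onset /jbn/ has 3 consonants (> 2) → ill-formed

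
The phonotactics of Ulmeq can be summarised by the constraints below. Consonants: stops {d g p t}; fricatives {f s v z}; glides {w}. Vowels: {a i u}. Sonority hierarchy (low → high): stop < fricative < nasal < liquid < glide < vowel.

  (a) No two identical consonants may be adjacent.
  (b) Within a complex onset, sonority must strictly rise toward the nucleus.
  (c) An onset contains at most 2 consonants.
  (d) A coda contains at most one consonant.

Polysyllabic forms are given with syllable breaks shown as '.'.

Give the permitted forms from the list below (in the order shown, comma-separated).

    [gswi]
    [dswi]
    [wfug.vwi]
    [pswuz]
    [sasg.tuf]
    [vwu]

[gswi] — violates constraint (c): syllable 1 onset /gsw/ has 3 consonants (> 2) → not permitted
[dswi] — violates constraint (c): syllable 1 onset /dsw/ has 3 consonants (> 2) → not permitted
[wfug.vwi] — violates constraint (b): syllable 1 onset /wf/: /w/ (glide, 5) → /f/ (fricative, 2) does not rise → not permitted
[pswuz] — violates constraint (c): syllable 1 onset /psw/ has 3 consonants (> 2) → not permitted
[sasg.tuf] — violates constraint (d): syllable 1 coda /sg/ has 2 consonants (> 1) → not permitted
[vwu] — σ1 onset /vw/ (2→5 rises), coda /∅/ ok → permitted

[vwu]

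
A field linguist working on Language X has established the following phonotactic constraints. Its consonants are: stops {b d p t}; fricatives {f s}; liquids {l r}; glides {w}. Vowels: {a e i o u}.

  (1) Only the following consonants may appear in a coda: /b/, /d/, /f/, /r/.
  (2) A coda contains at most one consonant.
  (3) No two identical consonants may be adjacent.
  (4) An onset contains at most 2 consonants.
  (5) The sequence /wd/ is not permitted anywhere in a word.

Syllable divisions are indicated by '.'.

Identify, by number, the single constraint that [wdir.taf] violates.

5

[wdir.taf]: contains banned sequence /wd/.
This is a violation of constraint 5: "The sequence /wd/ is not permitted anywhere in a word."
The remaining constraints (1, 2, 3, 4) are satisfied.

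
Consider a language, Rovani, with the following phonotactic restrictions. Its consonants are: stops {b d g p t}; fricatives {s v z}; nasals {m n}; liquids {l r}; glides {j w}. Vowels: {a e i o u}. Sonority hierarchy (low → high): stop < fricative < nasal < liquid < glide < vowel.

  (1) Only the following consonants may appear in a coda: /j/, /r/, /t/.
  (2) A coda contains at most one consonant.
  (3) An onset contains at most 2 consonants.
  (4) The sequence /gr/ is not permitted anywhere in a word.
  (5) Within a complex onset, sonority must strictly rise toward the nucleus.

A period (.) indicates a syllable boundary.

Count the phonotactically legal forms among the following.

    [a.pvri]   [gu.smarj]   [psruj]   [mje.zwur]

[a.pvri] — violates constraint 3: syllable 2 onset /pvr/ has 3 consonants (> 2) → phonotactically illegal
[gu.smarj] — violates constraint 2: syllable 2 coda /rj/ has 2 consonants (> 1) → phonotactically illegal
[psruj] — violates constraint 3: syllable 1 onset /psr/ has 3 consonants (> 2) → phonotactically illegal
[mje.zwur] — σ1 onset /mj/ (3→5 rises), coda /∅/ ok; σ2 onset /zw/ (2→5 rises), coda /r/ ok → phonotactically legal
Phonotactically legal: [mje.zwur] → 1.

1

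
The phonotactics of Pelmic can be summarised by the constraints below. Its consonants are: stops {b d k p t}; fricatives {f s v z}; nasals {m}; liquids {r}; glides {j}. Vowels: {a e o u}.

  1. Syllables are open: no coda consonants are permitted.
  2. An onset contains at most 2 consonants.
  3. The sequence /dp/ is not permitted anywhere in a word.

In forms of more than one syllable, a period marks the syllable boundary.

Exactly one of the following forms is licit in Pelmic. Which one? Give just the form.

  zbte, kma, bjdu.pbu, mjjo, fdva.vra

kma

zbte — violates constraint 2: syllable 1 onset /zbt/ has 3 consonants (> 2) → illicit
kma — σ1 onset /km/ (2C), coda /∅/ ok → licit
bjdu.pbu — violates constraint 2: syllable 1 onset /bjd/ has 3 consonants (> 2) → illicit
mjjo — violates constraint 2: syllable 1 onset /mjj/ has 3 consonants (> 2) → illicit
fdva.vra — violates constraint 2: syllable 1 onset /fdv/ has 3 consonants (> 2) → illicit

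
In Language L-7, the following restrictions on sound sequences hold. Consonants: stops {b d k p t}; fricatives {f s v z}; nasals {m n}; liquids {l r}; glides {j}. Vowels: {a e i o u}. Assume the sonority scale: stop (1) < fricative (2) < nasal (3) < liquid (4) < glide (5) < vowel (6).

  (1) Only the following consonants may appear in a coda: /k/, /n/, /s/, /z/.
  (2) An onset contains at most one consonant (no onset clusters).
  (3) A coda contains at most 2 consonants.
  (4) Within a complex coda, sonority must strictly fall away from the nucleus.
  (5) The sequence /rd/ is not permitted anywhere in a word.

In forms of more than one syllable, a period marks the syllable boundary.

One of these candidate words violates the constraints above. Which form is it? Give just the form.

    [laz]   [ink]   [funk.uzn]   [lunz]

[funk.uzn]

[laz] — σ1 onset /l/, coda /z/ ok → well-formed
[ink] — σ1 onset /∅/, coda /nk/ (3→1 falls) ok → well-formed
[funk.uzn] — violates constraint 4: syllable 2 coda /zn/: /z/ (fricative, 2) → /n/ (nasal, 3) does not fall → ill-formed
[lunz] — σ1 onset /l/, coda /nz/ (3→2 falls) ok → well-formed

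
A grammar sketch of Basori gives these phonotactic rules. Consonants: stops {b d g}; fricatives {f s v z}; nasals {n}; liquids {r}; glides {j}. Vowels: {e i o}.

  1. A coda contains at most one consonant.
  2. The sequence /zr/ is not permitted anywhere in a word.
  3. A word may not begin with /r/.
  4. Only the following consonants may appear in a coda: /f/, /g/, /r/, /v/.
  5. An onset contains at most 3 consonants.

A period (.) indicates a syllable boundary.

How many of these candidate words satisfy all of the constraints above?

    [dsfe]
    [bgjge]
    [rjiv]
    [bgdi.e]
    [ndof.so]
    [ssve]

4

[dsfe] — σ1 onset /dsf/ (3C), coda /∅/ ok → licit
[bgjge] — violates constraint 5: syllable 1 onset /bgjg/ has 4 consonants (> 3) → illicit
[rjiv] — violates constraint 3: word begins with /r/ → illicit
[bgdi.e] — σ1 onset /bgd/ (3C), coda /∅/ ok; σ2 onset /∅/, coda /∅/ ok → licit
[ndof.so] — σ1 onset /nd/ (2C), coda /f/ ok; σ2 onset /s/, coda /∅/ ok → licit
[ssve] — σ1 onset /ssv/ (3C), coda /∅/ ok → licit
Licit: [dsfe], [bgdi.e], [ndof.so], [ssve] → 4.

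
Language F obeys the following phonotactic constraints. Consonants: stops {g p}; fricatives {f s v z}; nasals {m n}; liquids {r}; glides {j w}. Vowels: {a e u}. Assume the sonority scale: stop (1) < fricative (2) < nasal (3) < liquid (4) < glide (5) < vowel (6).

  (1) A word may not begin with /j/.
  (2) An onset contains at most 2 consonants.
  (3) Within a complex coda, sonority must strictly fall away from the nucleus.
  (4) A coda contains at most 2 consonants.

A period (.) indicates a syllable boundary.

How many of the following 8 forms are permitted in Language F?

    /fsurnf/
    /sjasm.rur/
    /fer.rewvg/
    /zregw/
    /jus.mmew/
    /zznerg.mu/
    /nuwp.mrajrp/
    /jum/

0

/fsurnf/ — violates constraint 4: syllable 1 coda /rnf/ has 3 consonants (> 2) → not permitted
/sjasm.rur/ — violates constraint 3: syllable 1 coda /sm/: /s/ (fricative, 2) → /m/ (nasal, 3) does not fall → not permitted
/fer.rewvg/ — violates constraint 4: syllable 2 coda /wvg/ has 3 consonants (> 2) → not permitted
/zregw/ — violates constraint 3: syllable 1 coda /gw/: /g/ (stop, 1) → /w/ (glide, 5) does not fall → not permitted
/jus.mmew/ — violates constraint 1: word begins with /j/ → not permitted
/zznerg.mu/ — violates constraint 2: syllable 1 onset /zzn/ has 3 consonants (> 2) → not permitted
/nuwp.mrajrp/ — violates constraint 4: syllable 2 coda /jrp/ has 3 consonants (> 2) → not permitted
/jum/ — violates constraint 1: word begins with /j/ → not permitted
No form is permitted → 0.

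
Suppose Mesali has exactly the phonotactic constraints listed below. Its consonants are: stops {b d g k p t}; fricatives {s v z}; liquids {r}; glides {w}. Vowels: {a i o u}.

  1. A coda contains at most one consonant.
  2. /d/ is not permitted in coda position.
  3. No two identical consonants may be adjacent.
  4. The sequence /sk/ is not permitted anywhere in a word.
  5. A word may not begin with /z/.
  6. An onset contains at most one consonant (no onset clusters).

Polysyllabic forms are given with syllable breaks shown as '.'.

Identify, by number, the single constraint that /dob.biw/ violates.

/dob.biw/: adjacent identical consonants /bb/.
This is a violation of constraint 3: "No two identical consonants may be adjacent."
The remaining constraints (1, 2, 4, 5, 6) are satisfied.

3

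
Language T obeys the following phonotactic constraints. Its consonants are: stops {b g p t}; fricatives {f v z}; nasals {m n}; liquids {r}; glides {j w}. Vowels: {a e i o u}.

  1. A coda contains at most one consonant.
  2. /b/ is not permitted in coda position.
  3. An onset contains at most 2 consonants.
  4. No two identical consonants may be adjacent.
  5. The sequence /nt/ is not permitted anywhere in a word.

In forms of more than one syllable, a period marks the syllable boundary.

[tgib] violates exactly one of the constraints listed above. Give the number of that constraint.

2

[tgib]: syllable 1 coda contains /b/.
This is a violation of constraint 2: "/b/ is not permitted in coda position."
The remaining constraints (1, 3, 4, 5) are satisfied.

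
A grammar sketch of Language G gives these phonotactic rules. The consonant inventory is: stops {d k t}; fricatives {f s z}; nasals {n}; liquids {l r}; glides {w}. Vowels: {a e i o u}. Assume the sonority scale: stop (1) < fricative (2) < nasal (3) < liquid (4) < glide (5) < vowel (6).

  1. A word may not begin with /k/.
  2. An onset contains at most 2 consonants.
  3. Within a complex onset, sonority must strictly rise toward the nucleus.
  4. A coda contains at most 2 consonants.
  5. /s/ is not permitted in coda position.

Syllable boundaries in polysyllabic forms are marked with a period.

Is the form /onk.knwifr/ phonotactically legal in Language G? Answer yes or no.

no

/onk.knwifr/ — violates constraint 2: syllable 2 onset /knw/ has 3 consonants (> 2) → phonotactically illegal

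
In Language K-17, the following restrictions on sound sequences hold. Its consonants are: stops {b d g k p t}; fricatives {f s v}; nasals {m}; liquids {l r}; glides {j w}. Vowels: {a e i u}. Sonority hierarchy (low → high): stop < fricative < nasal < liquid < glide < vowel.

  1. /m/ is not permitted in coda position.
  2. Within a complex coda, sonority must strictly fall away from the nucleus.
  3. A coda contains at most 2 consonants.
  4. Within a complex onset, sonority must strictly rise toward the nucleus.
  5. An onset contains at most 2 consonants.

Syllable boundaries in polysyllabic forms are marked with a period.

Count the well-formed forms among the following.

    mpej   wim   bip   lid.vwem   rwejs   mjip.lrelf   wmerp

mpej — violates constraint 4: syllable 1 onset /mp/: /m/ (nasal, 3) → /p/ (stop, 1) does not rise → ill-formed
wim — violates constraint 1: syllable 1 coda contains /m/ → ill-formed
bip — σ1 onset /b/, coda /p/ ok → well-formed
lid.vwem — violates constraint 1: syllable 2 coda contains /m/ → ill-formed
rwejs — σ1 onset /rw/ (4→5 rises), coda /js/ (5→2 falls) ok → well-formed
mjip.lrelf — violates constraint 4: syllable 2 onset /lr/: /l/ (liquid, 4) → /r/ (liquid, 4) does not rise → ill-formed
wmerp — violates constraint 4: syllable 1 onset /wm/: /w/ (glide, 5) → /m/ (nasal, 3) does not rise → ill-formed
Well-formed: bip, rwejs → 2.

2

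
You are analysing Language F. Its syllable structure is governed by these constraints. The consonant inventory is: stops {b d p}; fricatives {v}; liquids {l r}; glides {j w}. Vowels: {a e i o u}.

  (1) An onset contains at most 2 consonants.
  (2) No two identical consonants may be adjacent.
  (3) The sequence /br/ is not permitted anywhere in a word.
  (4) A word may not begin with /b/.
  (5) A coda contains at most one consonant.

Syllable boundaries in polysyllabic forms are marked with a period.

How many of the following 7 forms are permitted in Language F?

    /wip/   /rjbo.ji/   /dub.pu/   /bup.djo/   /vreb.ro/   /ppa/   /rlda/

/wip/ — σ1 onset /w/, coda /p/ ok → permitted
/rjbo.ji/ — violates constraint 1: syllable 1 onset /rjb/ has 3 consonants (> 2) → not permitted
/dub.pu/ — σ1 onset /d/, coda /b/ ok; σ2 onset /p/, coda /∅/ ok → permitted
/bup.djo/ — violates constraint 4: word begins with /b/ → not permitted
/vreb.ro/ — violates constraint 3: contains banned sequence /br/ → not permitted
/ppa/ — violates constraint 2: adjacent identical consonants /pp/ → not permitted
/rlda/ — violates constraint 1: syllable 1 onset /rld/ has 3 consonants (> 2) → not permitted
Permitted: /wip/, /dub.pu/ → 2.

2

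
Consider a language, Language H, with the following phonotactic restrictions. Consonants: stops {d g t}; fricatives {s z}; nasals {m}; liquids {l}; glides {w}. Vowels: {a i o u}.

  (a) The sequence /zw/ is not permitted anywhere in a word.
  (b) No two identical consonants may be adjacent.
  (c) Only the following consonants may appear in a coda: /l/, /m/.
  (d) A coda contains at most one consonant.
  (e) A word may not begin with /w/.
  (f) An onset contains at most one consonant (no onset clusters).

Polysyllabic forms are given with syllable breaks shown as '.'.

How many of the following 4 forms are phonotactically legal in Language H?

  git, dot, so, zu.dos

1

git — violates constraint (c): syllable 1 coda contains /t/, which is not a licensed coda consonant → phonotactically illegal
dot — violates constraint (c): syllable 1 coda contains /t/, which is not a licensed coda consonant → phonotactically illegal
so — σ1 onset /s/, coda /∅/ ok → phonotactically legal
zu.dos — violates constraint (c): syllable 2 coda contains /s/, which is not a licensed coda consonant → phonotactically illegal
Phonotactically legal: so → 1.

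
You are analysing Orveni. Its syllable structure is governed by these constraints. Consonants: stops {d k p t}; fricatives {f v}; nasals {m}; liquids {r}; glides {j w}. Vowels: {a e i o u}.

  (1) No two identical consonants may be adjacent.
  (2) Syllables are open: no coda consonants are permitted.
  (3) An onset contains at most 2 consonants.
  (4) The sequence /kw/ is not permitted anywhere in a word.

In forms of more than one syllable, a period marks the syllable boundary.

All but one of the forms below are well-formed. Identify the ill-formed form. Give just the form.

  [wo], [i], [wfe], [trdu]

[trdu]

[wo] — σ1 onset /w/, coda /∅/ ok → well-formed
[i] — σ1 onset /∅/, coda /∅/ ok → well-formed
[wfe] — σ1 onset /wf/ (2C), coda /∅/ ok → well-formed
[trdu] — violates constraint 3: syllable 1 onset /trd/ has 3 consonants (> 2) → ill-formed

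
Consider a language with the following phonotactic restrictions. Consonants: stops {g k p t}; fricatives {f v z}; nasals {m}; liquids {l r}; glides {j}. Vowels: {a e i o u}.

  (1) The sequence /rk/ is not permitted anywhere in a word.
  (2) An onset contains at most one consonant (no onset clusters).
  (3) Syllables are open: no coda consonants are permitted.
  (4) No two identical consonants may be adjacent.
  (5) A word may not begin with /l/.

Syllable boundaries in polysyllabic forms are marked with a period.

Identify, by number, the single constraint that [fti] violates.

2

[fti]: syllable 1 onset /ft/ has 2 consonants (> 1).
This is a violation of constraint 2: "An onset contains at most one consonant (no onset clusters)."
The remaining constraints (1, 3, 4, 5) are satisfied.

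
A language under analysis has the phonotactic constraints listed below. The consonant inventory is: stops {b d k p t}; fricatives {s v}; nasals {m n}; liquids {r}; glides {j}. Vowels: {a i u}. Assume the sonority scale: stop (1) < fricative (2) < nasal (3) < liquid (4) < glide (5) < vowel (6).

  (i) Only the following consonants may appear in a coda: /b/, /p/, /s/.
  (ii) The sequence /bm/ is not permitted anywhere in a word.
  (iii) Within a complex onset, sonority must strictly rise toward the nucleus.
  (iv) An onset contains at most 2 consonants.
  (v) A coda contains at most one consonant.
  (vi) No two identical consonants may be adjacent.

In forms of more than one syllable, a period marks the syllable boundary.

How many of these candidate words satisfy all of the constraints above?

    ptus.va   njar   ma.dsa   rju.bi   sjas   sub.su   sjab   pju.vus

6

ptus.va — violates constraint (iii): syllable 1 onset /pt/: /p/ (stop, 1) → /t/ (stop, 1) does not rise → phonotactically illegal
njar — violates constraint (i): syllable 1 coda contains /r/, which is not a licensed coda consonant → phonotactically illegal
ma.dsa — σ1 onset /m/, coda /∅/ ok; σ2 onset /ds/ (1→2 rises), coda /∅/ ok → phonotactically legal
rju.bi — σ1 onset /rj/ (4→5 rises), coda /∅/ ok; σ2 onset /b/, coda /∅/ ok → phonotactically legal
sjas — σ1 onset /sj/ (2→5 rises), coda /s/ ok → phonotactically legal
sub.su — σ1 onset /s/, coda /b/ ok; σ2 onset /s/, coda /∅/ ok → phonotactically legal
sjab — σ1 onset /sj/ (2→5 rises), coda /b/ ok → phonotactically legal
pju.vus — σ1 onset /pj/ (1→5 rises), coda /∅/ ok; σ2 onset /v/, coda /s/ ok → phonotactically legal
Phonotactically legal: ma.dsa, rju.bi, sjas, sub.su, sjab, pju.vus → 6.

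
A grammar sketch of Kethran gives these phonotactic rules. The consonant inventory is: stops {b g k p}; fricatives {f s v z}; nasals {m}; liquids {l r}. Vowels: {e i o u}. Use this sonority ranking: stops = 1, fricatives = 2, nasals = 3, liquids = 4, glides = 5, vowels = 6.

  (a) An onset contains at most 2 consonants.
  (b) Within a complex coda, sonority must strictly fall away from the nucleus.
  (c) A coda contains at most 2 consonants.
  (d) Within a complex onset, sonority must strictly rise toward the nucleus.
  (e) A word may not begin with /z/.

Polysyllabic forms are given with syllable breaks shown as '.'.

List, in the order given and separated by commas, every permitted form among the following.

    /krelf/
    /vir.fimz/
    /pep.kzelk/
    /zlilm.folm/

/krelf/ — σ1 onset /kr/ (1→4 rises), coda /lf/ (4→2 falls) ok → permitted
/vir.fimz/ — σ1 onset /v/, coda /r/ ok; σ2 onset /f/, coda /mz/ (3→2 falls) ok → permitted
/pep.kzelk/ — σ1 onset /p/, coda /p/ ok; σ2 onset /kz/ (1→2 rises), coda /lk/ (4→1 falls) ok → permitted
/zlilm.folm/ — violates constraint (e): word begins with /z/ → not permitted

/krelf/, /vir.fimz/, /pep.kzelk/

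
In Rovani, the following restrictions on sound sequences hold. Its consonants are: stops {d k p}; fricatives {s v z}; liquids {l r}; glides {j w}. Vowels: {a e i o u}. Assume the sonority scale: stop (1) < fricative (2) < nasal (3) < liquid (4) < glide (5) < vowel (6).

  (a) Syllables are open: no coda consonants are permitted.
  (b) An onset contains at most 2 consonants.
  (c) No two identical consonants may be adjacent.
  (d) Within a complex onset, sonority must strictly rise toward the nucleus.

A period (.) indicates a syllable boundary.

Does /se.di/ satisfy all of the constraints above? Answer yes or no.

yes

/se.di/ — σ1 onset /s/, coda /∅/ ok; σ2 onset /d/, coda /∅/ ok → licit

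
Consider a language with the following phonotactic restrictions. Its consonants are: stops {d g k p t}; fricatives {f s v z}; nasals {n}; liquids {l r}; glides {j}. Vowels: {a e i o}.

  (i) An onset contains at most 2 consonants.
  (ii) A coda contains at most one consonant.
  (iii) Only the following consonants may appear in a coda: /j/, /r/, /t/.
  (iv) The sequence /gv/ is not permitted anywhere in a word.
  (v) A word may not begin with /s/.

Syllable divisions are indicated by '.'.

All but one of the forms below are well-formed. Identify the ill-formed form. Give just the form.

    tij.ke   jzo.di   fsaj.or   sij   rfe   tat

tij.ke — σ1 onset /t/, coda /j/ ok; σ2 onset /k/, coda /∅/ ok → well-formed
jzo.di — σ1 onset /jz/ (2C), coda /∅/ ok; σ2 onset /d/, coda /∅/ ok → well-formed
fsaj.or — σ1 onset /fs/ (2C), coda /j/ ok; σ2 onset /∅/, coda /r/ ok → well-formed
sij — violates constraint (v): word begins with /s/ → ill-formed
rfe — σ1 onset /rf/ (2C), coda /∅/ ok → well-formed
tat — σ1 onset /t/, coda /t/ ok → well-formed

sij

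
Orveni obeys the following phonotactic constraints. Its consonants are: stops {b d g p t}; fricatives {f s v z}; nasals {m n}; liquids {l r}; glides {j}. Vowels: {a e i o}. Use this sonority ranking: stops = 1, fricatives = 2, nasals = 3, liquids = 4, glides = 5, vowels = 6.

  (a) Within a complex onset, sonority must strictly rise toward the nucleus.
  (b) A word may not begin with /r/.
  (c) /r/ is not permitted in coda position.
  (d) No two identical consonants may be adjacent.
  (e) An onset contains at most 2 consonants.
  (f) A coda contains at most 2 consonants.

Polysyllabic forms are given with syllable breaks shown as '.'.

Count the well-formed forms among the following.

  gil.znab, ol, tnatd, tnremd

gil.znab — σ1 onset /g/, coda /l/ ok; σ2 onset /zn/ (2→3 rises), coda /b/ ok → well-formed
ol — σ1 onset /∅/, coda /l/ ok → well-formed
tnatd — σ1 onset /tn/ (1→3 rises), coda /td/ (2C) ok → well-formed
tnremd — violates constraint (e): syllable 1 onset /tnr/ has 3 consonants (> 2) → ill-formed
Well-formed: gil.znab, ol, tnatd → 3.

3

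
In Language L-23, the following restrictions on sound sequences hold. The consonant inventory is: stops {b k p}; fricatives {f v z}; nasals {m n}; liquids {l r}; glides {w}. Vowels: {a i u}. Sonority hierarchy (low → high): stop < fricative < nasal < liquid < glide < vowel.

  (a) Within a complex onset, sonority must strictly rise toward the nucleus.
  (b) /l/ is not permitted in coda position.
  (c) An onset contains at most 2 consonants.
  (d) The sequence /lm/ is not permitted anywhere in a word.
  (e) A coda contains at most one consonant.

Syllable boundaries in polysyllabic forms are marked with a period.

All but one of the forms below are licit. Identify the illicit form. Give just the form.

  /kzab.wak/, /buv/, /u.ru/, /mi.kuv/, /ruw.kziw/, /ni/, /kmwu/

/kmwu/

/kzab.wak/ — σ1 onset /kz/ (1→2 rises), coda /b/ ok; σ2 onset /w/, coda /k/ ok → licit
/buv/ — σ1 onset /b/, coda /v/ ok → licit
/u.ru/ — σ1 onset /∅/, coda /∅/ ok; σ2 onset /r/, coda /∅/ ok → licit
/mi.kuv/ — σ1 onset /m/, coda /∅/ ok; σ2 onset /k/, coda /v/ ok → licit
/ruw.kziw/ — σ1 onset /r/, coda /w/ ok; σ2 onset /kz/ (1→2 rises), coda /w/ ok → licit
/ni/ — σ1 onset /n/, coda /∅/ ok → licit
/kmwu/ — violates constraint (c): syllable 1 onset /kmw/ has 3 consonants (> 2) → illicit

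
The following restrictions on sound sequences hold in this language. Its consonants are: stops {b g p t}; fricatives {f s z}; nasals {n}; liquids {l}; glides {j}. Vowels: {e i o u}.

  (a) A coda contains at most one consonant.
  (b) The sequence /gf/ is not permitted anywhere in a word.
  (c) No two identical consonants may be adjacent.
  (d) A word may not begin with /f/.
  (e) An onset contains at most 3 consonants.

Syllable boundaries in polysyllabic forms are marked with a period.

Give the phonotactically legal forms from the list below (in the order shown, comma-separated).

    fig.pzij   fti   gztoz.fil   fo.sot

gztoz.fil

fig.pzij — violates constraint (d): word begins with /f/ → phonotactically illegal
fti — violates constraint (d): word begins with /f/ → phonotactically illegal
gztoz.fil — σ1 onset /gzt/ (3C), coda /z/ ok; σ2 onset /f/, coda /l/ ok → phonotactically legal
fo.sot — violates constraint (d): word begins with /f/ → phonotactically illegal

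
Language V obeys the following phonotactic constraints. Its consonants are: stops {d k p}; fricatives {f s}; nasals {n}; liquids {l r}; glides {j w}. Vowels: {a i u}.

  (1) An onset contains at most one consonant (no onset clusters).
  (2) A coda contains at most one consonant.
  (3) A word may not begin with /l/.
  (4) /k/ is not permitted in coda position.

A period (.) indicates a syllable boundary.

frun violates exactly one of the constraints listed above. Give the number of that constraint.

frun: syllable 1 onset /fr/ has 2 consonants (> 1).
This is a violation of constraint 1: "An onset contains at most one consonant (no onset clusters)."
The remaining constraints (2, 3, 4) are satisfied.

1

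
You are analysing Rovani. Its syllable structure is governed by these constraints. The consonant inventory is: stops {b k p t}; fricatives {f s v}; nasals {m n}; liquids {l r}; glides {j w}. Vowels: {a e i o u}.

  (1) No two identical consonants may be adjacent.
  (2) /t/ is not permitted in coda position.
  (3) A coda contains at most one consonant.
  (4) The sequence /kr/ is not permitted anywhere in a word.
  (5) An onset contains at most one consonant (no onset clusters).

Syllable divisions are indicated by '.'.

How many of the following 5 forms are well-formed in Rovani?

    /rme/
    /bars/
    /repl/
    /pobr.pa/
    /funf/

/rme/ — violates constraint 5: syllable 1 onset /rm/ has 2 consonants (> 1) → ill-formed
/bars/ — violates constraint 3: syllable 1 coda /rs/ has 2 consonants (> 1) → ill-formed
/repl/ — violates constraint 3: syllable 1 coda /pl/ has 2 consonants (> 1) → ill-formed
/pobr.pa/ — violates constraint 3: syllable 1 coda /br/ has 2 consonants (> 1) → ill-formed
/funf/ — violates constraint 3: syllable 1 coda /nf/ has 2 consonants (> 1) → ill-formed
No form is well-formed → 0.

0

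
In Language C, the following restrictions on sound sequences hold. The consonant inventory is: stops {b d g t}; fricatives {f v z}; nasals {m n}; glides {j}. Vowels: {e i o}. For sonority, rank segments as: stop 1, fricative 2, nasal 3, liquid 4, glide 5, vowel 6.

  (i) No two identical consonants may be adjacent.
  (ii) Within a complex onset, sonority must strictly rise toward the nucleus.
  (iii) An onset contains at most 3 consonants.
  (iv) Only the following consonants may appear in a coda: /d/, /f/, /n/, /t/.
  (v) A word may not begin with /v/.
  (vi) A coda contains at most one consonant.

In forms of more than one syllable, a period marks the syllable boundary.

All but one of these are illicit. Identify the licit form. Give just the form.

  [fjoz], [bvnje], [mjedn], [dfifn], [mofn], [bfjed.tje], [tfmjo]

[bfjed.tje]

[fjoz] — violates constraint (iv): syllable 1 coda contains /z/, which is not a licensed coda consonant → illicit
[bvnje] — violates constraint (iii): syllable 1 onset /bvnj/ has 4 consonants (> 3) → illicit
[mjedn] — violates constraint (vi): syllable 1 coda /dn/ has 2 consonants (> 1) → illicit
[dfifn] — violates constraint (vi): syllable 1 coda /fn/ has 2 consonants (> 1) → illicit
[mofn] — violates constraint (vi): syllable 1 coda /fn/ has 2 consonants (> 1) → illicit
[bfjed.tje] — σ1 onset /bfj/ (1→2→5 rises), coda /d/ ok; σ2 onset /tj/ (1→5 rises), coda /∅/ ok → licit
[tfmjo] — violates constraint (iii): syllable 1 onset /tfmj/ has 4 consonants (> 3) → illicit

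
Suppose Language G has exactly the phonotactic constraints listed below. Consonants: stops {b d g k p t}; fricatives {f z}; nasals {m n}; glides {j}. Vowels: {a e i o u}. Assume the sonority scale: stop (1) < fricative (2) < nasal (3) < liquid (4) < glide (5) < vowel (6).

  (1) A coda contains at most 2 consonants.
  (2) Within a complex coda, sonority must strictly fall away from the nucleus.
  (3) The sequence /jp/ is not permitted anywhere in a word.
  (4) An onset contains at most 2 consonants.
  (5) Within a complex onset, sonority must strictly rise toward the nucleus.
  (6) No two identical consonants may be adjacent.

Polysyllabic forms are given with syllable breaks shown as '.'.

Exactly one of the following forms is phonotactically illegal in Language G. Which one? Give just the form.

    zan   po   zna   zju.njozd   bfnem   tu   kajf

bfnem

zan — σ1 onset /z/, coda /n/ ok → phonotactically legal
po — σ1 onset /p/, coda /∅/ ok → phonotactically legal
zna — σ1 onset /zn/ (2→3 rises), coda /∅/ ok → phonotactically legal
zju.njozd — σ1 onset /zj/ (2→5 rises), coda /∅/ ok; σ2 onset /nj/ (3→5 rises), coda /zd/ (2→1 falls) ok → phonotactically legal
bfnem — violates constraint 4: syllable 1 onset /bfn/ has 3 consonants (> 2) → phonotactically illegal
tu — σ1 onset /t/, coda /∅/ ok → phonotactically legal
kajf — σ1 onset /k/, coda /jf/ (5→2 falls) ok → phonotactically legal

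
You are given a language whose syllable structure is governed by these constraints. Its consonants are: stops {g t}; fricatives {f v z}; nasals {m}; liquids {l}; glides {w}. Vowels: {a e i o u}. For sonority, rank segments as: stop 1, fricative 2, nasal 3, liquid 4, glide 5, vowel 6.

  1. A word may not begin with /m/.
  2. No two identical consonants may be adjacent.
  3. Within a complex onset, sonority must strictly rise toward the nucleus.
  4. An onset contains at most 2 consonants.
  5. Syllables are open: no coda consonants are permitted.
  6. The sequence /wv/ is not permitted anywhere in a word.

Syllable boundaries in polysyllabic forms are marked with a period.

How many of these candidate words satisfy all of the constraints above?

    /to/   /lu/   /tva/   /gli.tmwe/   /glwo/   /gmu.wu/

/to/ — σ1 onset /t/, coda /∅/ ok → licit
/lu/ — σ1 onset /l/, coda /∅/ ok → licit
/tva/ — σ1 onset /tv/ (1→2 rises), coda /∅/ ok → licit
/gli.tmwe/ — violates constraint 4: syllable 2 onset /tmw/ has 3 consonants (> 2) → illicit
/glwo/ — violates constraint 4: syllable 1 onset /glw/ has 3 consonants (> 2) → illicit
/gmu.wu/ — σ1 onset /gm/ (1→3 rises), coda /∅/ ok; σ2 onset /w/, coda /∅/ ok → licit
Licit: /to/, /lu/, /tva/, /gmu.wu/ → 4.

4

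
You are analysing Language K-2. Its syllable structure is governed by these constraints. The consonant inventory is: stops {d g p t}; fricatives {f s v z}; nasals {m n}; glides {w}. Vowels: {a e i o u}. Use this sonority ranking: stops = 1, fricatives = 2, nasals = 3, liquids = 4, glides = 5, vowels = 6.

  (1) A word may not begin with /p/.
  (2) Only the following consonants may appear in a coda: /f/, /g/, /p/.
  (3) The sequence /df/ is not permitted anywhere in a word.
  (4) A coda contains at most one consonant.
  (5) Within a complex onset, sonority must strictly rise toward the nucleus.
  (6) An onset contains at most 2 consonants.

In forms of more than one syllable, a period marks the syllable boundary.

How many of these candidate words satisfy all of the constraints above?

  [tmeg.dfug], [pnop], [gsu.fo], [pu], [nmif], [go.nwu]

2

[tmeg.dfug] — violates constraint 3: contains banned sequence /df/ → illicit
[pnop] — violates constraint 1: word begins with /p/ → illicit
[gsu.fo] — σ1 onset /gs/ (1→2 rises), coda /∅/ ok; σ2 onset /f/, coda /∅/ ok → licit
[pu] — violates constraint 1: word begins with /p/ → illicit
[nmif] — violates constraint 5: syllable 1 onset /nm/: /n/ (nasal, 3) → /m/ (nasal, 3) does not rise → illicit
[go.nwu] — σ1 onset /g/, coda /∅/ ok; σ2 onset /nw/ (3→5 rises), coda /∅/ ok → licit
Licit: [gsu.fo], [go.nwu] → 2.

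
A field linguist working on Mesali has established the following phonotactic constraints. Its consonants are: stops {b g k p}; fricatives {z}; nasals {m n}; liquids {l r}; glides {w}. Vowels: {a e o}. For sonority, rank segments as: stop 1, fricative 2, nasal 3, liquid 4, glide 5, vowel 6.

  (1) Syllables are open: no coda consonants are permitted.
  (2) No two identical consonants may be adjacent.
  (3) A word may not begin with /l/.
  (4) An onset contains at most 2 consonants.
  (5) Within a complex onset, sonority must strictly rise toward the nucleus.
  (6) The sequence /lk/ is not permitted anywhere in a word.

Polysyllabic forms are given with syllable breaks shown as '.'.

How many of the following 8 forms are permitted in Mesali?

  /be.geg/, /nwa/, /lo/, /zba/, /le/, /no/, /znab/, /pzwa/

2

/be.geg/ — violates constraint 1: syllable 2 coda /g/ has 1 consonant (> 0) → not permitted
/nwa/ — σ1 onset /nw/ (3→5 rises), coda /∅/ ok → permitted
/lo/ — violates constraint 3: word begins with /l/ → not permitted
/zba/ — violates constraint 5: syllable 1 onset /zb/: /z/ (fricative, 2) → /b/ (stop, 1) does not rise → not permitted
/le/ — violates constraint 3: word begins with /l/ → not permitted
/no/ — σ1 onset /n/, coda /∅/ ok → permitted
/znab/ — violates constraint 1: syllable 1 coda /b/ has 1 consonant (> 0) → not permitted
/pzwa/ — violates constraint 4: syllable 1 onset /pzw/ has 3 consonants (> 2) → not permitted
Permitted: /nwa/, /no/ → 2.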